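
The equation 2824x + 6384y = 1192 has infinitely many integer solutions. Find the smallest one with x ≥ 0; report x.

283

gcd(6384, 2824) = 8  (6384 = 2×2824 + 736, 2824 = 3×736 + 616, 736 = 1×616 + 120, 616 = 5×120 + 16, 120 = 7×16 + 8, 16 = 2×8).
8 divides 1192, so solutions exist.
Back-substituting, 2824×(-373) + 6384×(165) = 8.
Scale by 1192/8 = 149: (x₀, y₀) = (-55577, 24585).
General solution: x = -55577 + 798t, y = 24585 - 353t for integer t.
x ≥ 0: smallest is -55577 mod 798 = 283 (at t = 70), with y = -125.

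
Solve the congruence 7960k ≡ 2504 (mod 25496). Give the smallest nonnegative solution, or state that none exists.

gcd(25496, 7960) = 8.
8 divides 2504, so solutions exist.
By Bézout, 7960×(-426) + 25496×(133) = 8.
So 7960×(-426) ≡ 8 (mod 25496); multiply by 313: k ≡ -133338 (mod 3187).
Smallest nonnegative: k = -133338 mod 3187 = 516.

516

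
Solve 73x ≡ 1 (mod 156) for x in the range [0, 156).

109

gcd(156, 73) = 1.
By Bézout, 73×(-47) + 156×(22) = 1.
So 73×-47 ≡ 1 (mod 156), and -47 mod 156 = 109.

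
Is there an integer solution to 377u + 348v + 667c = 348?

yes

gcd(377, 348) = 29  (377 = 1×348 + 29, 348 = 12×29).
gcd(29, 667) = 29.
29 divides 348, so integer solutions exist.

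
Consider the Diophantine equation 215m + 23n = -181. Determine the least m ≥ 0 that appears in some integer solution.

9

gcd(215, 23) = 1  (215 = 9×23 + 8, 23 = 2×8 + 7, 8 = 1×7 + 1, 7 = 7×1).
1 divides -181, so solutions exist.
Back-substituting, 215×(3) + 23×(-28) = 1.
Scale by -181/1 = -181: (m₀, n₀) = (-543, 5068).
General solution: m = -543 + 23t, n = 5068 - 215t for integer t.
m ≥ 0: smallest is -543 mod 23 = 9 (at t = 24), with n = -92.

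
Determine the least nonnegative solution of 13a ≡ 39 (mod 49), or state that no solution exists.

3

gcd(49, 13) = 1  (49 = 3·13 + 10, 13 = 1·10 + 3, 10 = 3·3 + 1, 3 = 3·1).
1 divides 39, so solutions exist.
Back-substituting, 13·(-15) + 49·(4) = 1.
So 13·(-15) ≡ 1 (mod 49); multiply by 39: a ≡ -585 (mod 49).
Smallest nonnegative: a = -585 mod 49 = 3.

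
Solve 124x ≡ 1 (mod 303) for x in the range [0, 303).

22

gcd(303, 124) = 1  (303 = 2·124 + 55, 124 = 2·55 + 14, 55 = 3·14 + 13, 14 = 1·13 + 1, 13 = 13·1).
Back-substituting, 124·(22) + 303·(-9) = 1.
So 124·22 ≡ 1 (mod 303), and 22 mod 303 = 22.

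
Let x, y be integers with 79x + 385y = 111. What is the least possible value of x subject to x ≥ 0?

94

gcd(385, 79) = 1.
1 divides 111, so solutions exist.
By Bézout, 79*(39) + 385*(-8) = 1.
Scale by 111/1 = 111: (x₀, y₀) = (4329, -888).
General solution: x = 4329 + 385t, y = -888 - 79t for integer t.
x ≥ 0: smallest is 4329 mod 385 = 94 (at t = -11), with y = -19.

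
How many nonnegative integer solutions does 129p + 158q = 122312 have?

6

gcd(158, 129) = 1.
By Bézout, 129*(49) + 158*(-40) = 1.
One solution: (32, 748).
General: p = 32 + 158t, q = 748 - 129t.
p ≥ 0 ⇒ t ≥ 0; q ≥ 0 ⇒ t ≤ 5. So t ∈ [0, 5]: 6 solutions.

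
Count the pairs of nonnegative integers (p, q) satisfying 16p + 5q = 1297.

16

gcd(16, 5) = 1  (16 = 3·5 + 1, 5 = 5·1).
Back-substituting, 16·(1) + 5·(-3) = 1.
Scale by 1297: one solution is (1297, -3891). Reduce p mod 5: (2, 253).
General: p = 2 + 5t, q = 253 - 16t.
p ≥ 0 ⇒ t ≥ 0; q ≥ 0 ⇒ t ≤ 15. So t ∈ [0, 15]: 16 solutions.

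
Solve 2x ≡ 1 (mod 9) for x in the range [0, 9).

5

gcd(9, 2) = 1.
By Bézout, 2·(-4) + 9·(1) = 1.
So 2·-4 ≡ 1 (mod 9), and -4 mod 9 = 5.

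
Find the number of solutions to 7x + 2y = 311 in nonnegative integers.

gcd(7, 2) = 1  (7 = 3*2 + 1, 2 = 2*1).
Back-substituting, 7*(1) + 2*(-3) = 1.
Scale by 311: one solution is (311, -933). Reduce x mod 2: (1, 152).
General: x = 1 + 2t, y = 152 - 7t.
x ≥ 0 ⇒ t ≥ 0; y ≥ 0 ⇒ t ≤ 21. So t ∈ [0, 21]: 22 solutions.

22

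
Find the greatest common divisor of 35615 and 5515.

gcd(35615, 5515):
  35615 = 6·5515 + 2525
  5515 = 2·2525 + 465
  2525 = 5·465 + 200
  465 = 2·200 + 65
  200 = 3·65 + 5
  65 = 13·5
so gcd(35615, 5515) = 5.

5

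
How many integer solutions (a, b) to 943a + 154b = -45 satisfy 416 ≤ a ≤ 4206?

24

gcd(943, 154) = 1  (943 = 6·154 + 19, 154 = 8·19 + 2, 19 = 9·2 + 1, 2 = 2·1).
Back-substituting, 943·(73) + 154·(-447) = 1.
Scale by -45: particular solution (-3285, 20115); reduce a mod 154: (103, -631).
General solution: a = 103 + 154t, b = -631 - 943t for integer t.
416 ≤ 103 + 154t ≤ 4206 gives t ∈ [3, 26], which is 24 values.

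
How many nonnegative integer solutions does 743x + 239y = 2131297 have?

gcd(743, 239) = 1  (743 = 3·239 + 26, 239 = 9·26 + 5, 26 = 5·5 + 1, 5 = 5·1).
Back-substituting, 743·(46) + 239·(-143) = 1.
Scale by 2131297: one solution is (98039662, -304775471). Reduce x mod 239: (189, 8330).
General: x = 189 + 239t, y = 8330 - 743t.
x ≥ 0 ⇒ t ≥ 0; y ≥ 0 ⇒ t ≤ 11. So t ∈ [0, 11]: 12 solutions.

12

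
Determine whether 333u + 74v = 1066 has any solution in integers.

gcd(333, 74) = 37  (333 = 4*74 + 37, 74 = 2*37).
37 does not divide 1066 (remainder 30), so no integer solutions.

no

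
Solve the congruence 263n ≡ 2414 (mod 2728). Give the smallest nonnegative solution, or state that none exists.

gcd(2728, 263) = 1.
1 divides 2414, so solutions exist.
By Bézout, 263*(-529) + 2728*(51) = 1.
So 263*(-529) ≡ 1 (mod 2728); multiply by 2414: n ≡ -1277006 (mod 2728).
Smallest nonnegative: n = -1277006 mod 2728 = 2426.

2426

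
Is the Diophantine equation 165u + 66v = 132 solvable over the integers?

yes

gcd(165, 66) = 33  (165 = 2*66 + 33, 66 = 2*33).
33 divides 132, so integer solutions exist.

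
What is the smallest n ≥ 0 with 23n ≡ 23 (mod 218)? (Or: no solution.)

gcd(218, 23) = 1  (218 = 9*23 + 11, 23 = 2*11 + 1, 11 = 11*1).
1 divides 23, so solutions exist.
Back-substituting, 23*(19) + 218*(-2) = 1.
So 23*(19) ≡ 1 (mod 218); multiply by 23: n ≡ 437 (mod 218).
Smallest nonnegative: n = 437 mod 218 = 1.

1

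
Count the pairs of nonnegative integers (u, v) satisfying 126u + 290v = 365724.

gcd(290, 126) = 2.
By Bézout, 126·(-23) + 290·(10) = 2.
One solution: (44, 1242).
General: u = 44 + 145t, v = 1242 - 63t.
u ≥ 0 ⇒ t ≥ 0; v ≥ 0 ⇒ t ≤ 19. So t ∈ [0, 19]: 20 solutions.

20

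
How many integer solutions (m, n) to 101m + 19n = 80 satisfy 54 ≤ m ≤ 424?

gcd(101, 19) = 1  (101 = 5·19 + 6, 19 = 3·6 + 1, 6 = 6·1).
Back-substituting, 101·(-3) + 19·(16) = 1.
Scale by 80: particular solution (-240, 1280); reduce m mod 19: (7, -33).
General solution: m = 7 + 19t, n = -33 - 101t for integer t.
54 ≤ 7 + 19t ≤ 424 gives t ∈ [3, 21], which is 19 values.

19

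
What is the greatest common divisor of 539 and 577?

1

gcd(577, 539) = 1  (577 = 1·539 + 38, 539 = 14·38 + 7, 38 = 5·7 + 3, 7 = 2·3 + 1, 3 = 3·1).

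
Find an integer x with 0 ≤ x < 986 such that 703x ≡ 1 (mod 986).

547

gcd(986, 703) = 1  (986 = 1*703 + 283, 703 = 2*283 + 137, 283 = 2*137 + 9, 137 = 15*9 + 2, 9 = 4*2 + 1, 2 = 2*1).
Back-substituting, 703*(-439) + 986*(313) = 1.
So 703*-439 ≡ 1 (mod 986), and -439 mod 986 = 547.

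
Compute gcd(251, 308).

gcd(308, 251):
  308 = 1*251 + 57
  251 = 4*57 + 23
  57 = 2*23 + 11
  23 = 2*11 + 1
  11 = 11*1
so gcd(308, 251) = 1.

1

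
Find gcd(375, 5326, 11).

1

gcd(5326, 375) = 1  (5326 = 14·375 + 76, 375 = 4·76 + 71, 76 = 1·71 + 5, 71 = 14·5 + 1, 5 = 5·1).
gcd(1, 11) = 1.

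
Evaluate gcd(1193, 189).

gcd(1193, 189) = 1  (1193 = 6·189 + 59, 189 = 3·59 + 12, 59 = 4·12 + 11, 12 = 1·11 + 1, 11 = 11·1).

1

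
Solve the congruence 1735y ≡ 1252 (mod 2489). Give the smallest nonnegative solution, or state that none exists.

gcd(2489, 1735) = 1  (2489 = 1*1735 + 754, 1735 = 2*754 + 227, 754 = 3*227 + 73, 227 = 3*73 + 8, 73 = 9*8 + 1, 8 = 8*1).
1 divides 1252, so solutions exist.
Back-substituting, 1735*(-307) + 2489*(214) = 1.
So 1735*(-307) ≡ 1 (mod 2489); multiply by 1252: y ≡ -384364 (mod 2489).
Smallest nonnegative: y = -384364 mod 2489 = 1431.

1431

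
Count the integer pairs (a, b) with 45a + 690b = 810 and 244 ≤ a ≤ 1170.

21

gcd(690, 45):
  690 = 15×45 + 15
  45 = 3×15
so gcd(690, 45) = 15.
Back-substitute for Bézout coefficients:
  15 = 690 - 15×45
  ... = 45×(-15) + 690×(1)
Scale by 54: particular solution (-810, 54); reduce a mod 46: (18, 0).
General solution: a = 18 + 46t, b = 0 - 3t for integer t.
244 ≤ 18 + 46t ≤ 1170 gives t ∈ [5, 25], which is 21 values.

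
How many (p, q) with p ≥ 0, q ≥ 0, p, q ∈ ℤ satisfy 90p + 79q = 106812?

gcd(90, 79) = 1.
By Bézout, 90×(36) + 79×(-41) = 1.
One solution: (65, 1278).
General: p = 65 + 79t, q = 1278 - 90t.
p ≥ 0 ⇒ t ≥ 0; q ≥ 0 ⇒ t ≤ 14. So t ∈ [0, 14]: 15 solutions.

15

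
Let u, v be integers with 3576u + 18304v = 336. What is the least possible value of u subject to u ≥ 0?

gcd(18304, 3576) = 8  (18304 = 5*3576 + 424, 3576 = 8*424 + 184, 424 = 2*184 + 56, 184 = 3*56 + 16, 56 = 3*16 + 8, 16 = 2*8).
8 divides 336, so solutions exist.
Back-substituting, 3576*(-993) + 18304*(194) = 8.
Scale by 336/8 = 42: (u₀, v₀) = (-41706, 8148).
General solution: u = -41706 + 2288t, v = 8148 - 447t for integer t.
u ≥ 0: smallest is -41706 mod 2288 = 1766 (at t = 19), with v = -345.

1766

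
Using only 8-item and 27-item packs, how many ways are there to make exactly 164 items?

1

Need nonnegative integers with 8j + 27k = 164.
gcd(8, 27) = 1, and 8·(-10) + 27·(3) = 1.
So (j₀, k₀) = (-1640, 492); general j = -1640 + 27t, k = 492 - 8t.
j ≥ 0 ⇒ t ≥ 61; k ≥ 0 ⇒ t ≤ 61. That's 1 value of t.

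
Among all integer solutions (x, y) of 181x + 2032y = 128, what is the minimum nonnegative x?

gcd(2032, 181):
  2032 = 11×181 + 41
  181 = 4×41 + 17
  41 = 2×17 + 7
  17 = 2×7 + 3
  7 = 2×3 + 1
  3 = 3×1
so gcd(2032, 181) = 1.
1 divides 128, so solutions exist.
Back-substitute for Bézout coefficients:
  1 = 7 - 2×3
  ... = 181×(-595) + 2032×(53)
Scale by 128/1 = 128: (x₀, y₀) = (-76160, 6784).
General solution: x = -76160 + 2032t, y = 6784 - 181t for integer t.
x ≥ 0: smallest is -76160 mod 2032 = 1056 (at t = 38), with y = -94.

1056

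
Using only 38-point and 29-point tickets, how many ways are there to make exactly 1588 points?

1

Need nonnegative integers with 38j + 29k = 1588.
gcd(38, 29) = 1, and 38·(13) + 29·(-17) = 1.
So (j₀, k₀) = (20644, -26996); general j = 20644 + 29t, k = -26996 - 38t.
j ≥ 0 ⇒ t ≥ -711; k ≥ 0 ⇒ t ≤ -711. That's 1 value of t.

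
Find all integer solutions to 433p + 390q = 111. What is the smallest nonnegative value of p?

gcd(433, 390):
  433 = 1*390 + 43
  390 = 9*43 + 3
  43 = 14*3 + 1
  3 = 3*1
so gcd(433, 390) = 1.
1 divides 111, so solutions exist.
Back-substitute for Bézout coefficients:
  1 = 43 - 14*3
  ... = 433*(127) + 390*(-141)
Scale by 111/1 = 111: (p₀, q₀) = (14097, -15651).
General solution: p = 14097 + 390t, q = -15651 - 433t for integer t.
p ≥ 0: smallest is 14097 mod 390 = 57 (at t = -36), with q = -63.

57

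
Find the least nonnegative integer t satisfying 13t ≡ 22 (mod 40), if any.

gcd(40, 13) = 1.
1 divides 22, so solutions exist.
By Bézout, 13·(-3) + 40·(1) = 1.
So 13·(-3) ≡ 1 (mod 40); multiply by 22: t ≡ -66 (mod 40).
Smallest nonnegative: t = -66 mod 40 = 14.

14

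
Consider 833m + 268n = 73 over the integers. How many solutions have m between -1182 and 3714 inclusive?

18

gcd(833, 268) = 1  (833 = 3×268 + 29, 268 = 9×29 + 7, 29 = 4×7 + 1, 7 = 7×1).
Back-substituting, 833×(37) + 268×(-115) = 1.
Scale by 73: particular solution (2701, -8395); reduce m mod 268: (21, -65).
General solution: m = 21 + 268t, n = -65 - 833t for integer t.
-1182 ≤ 21 + 268t ≤ 3714 gives t ∈ [-4, 13], which is 18 values.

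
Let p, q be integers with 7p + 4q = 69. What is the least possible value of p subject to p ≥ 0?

3

gcd(7, 4):
  7 = 1*4 + 3
  4 = 1*3 + 1
  3 = 3*1
so gcd(7, 4) = 1.
1 divides 69, so solutions exist.
Back-substitute for Bézout coefficients:
  1 = 4 - 1*3
  ... = 7*(-1) + 4*(2)
Scale by 69/1 = 69: (p₀, q₀) = (-69, 138).
General solution: p = -69 + 4t, q = 138 - 7t for integer t.
p ≥ 0: smallest is -69 mod 4 = 3 (at t = 18), with q = 12.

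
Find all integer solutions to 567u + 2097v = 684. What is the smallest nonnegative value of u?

16

gcd(2097, 567):
  2097 = 3×567 + 396
  567 = 1×396 + 171
  396 = 2×171 + 54
  171 = 3×54 + 9
  54 = 6×9
so gcd(2097, 567) = 9.
9 divides 684, so solutions exist.
Back-substitute for Bézout coefficients:
  9 = 171 - 3×54
  ... = 567×(37) + 2097×(-10)
Scale by 684/9 = 76: (u₀, v₀) = (2812, -760).
General solution: u = 2812 + 233t, v = -760 - 63t for integer t.
u ≥ 0: smallest is 2812 mod 233 = 16 (at t = -12), with v = -4.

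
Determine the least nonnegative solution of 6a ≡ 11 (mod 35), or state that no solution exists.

31

gcd(35, 6) = 1  (35 = 5×6 + 5, 6 = 1×5 + 1, 5 = 5×1).
1 divides 11, so solutions exist.
Back-substituting, 6×(6) + 35×(-1) = 1.
So 6×(6) ≡ 1 (mod 35); multiply by 11: a ≡ 66 (mod 35).
Smallest nonnegative: a = 66 mod 35 = 31.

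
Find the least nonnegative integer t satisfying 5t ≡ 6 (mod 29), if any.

gcd(29, 5) = 1.
1 divides 6, so solutions exist.
By Bézout, 5*(6) + 29*(-1) = 1.
So 5*(6) ≡ 1 (mod 29); multiply by 6: t ≡ 36 (mod 29).
Smallest nonnegative: t = 36 mod 29 = 7.

7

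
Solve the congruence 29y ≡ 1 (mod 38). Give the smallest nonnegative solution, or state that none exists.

21

gcd(38, 29):
  38 = 1*29 + 9
  29 = 3*9 + 2
  9 = 4*2 + 1
  2 = 2*1
so gcd(38, 29) = 1.
1 divides 1, so solutions exist.
Back-substitute for Bézout coefficients:
  1 = 9 - 4*2
  ... = 29*(-17) + 38*(13)
So 29*(-17) ≡ 1 (mod 38); multiply by 1: y ≡ -17 (mod 38).
Smallest nonnegative: y = -17 mod 38 = 21.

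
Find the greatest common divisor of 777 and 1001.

gcd(1001, 777):
  1001 = 1×777 + 224
  777 = 3×224 + 105
  224 = 2×105 + 14
  105 = 7×14 + 7
  14 = 2×7
so gcd(1001, 777) = 7.

7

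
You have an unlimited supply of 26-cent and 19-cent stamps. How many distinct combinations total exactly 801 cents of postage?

Need nonnegative integers with 26j + 19k = 801.
gcd(26, 19) = 1, and 26·(-8) + 19·(11) = 1.
So (j₀, k₀) = (-6408, 8811); general j = -6408 + 19t, k = 8811 - 26t.
j ≥ 0 ⇒ t ≥ 338; k ≥ 0 ⇒ t ≤ 338. That's 1 value of t.

1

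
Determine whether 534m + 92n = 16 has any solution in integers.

gcd(534, 92) = 2.
2 divides 16, so integer solutions exist.

yes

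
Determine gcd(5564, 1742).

26

gcd(5564, 1742):
  5564 = 3×1742 + 338
  1742 = 5×338 + 52
  338 = 6×52 + 26
  52 = 2×26
so gcd(5564, 1742) = 26.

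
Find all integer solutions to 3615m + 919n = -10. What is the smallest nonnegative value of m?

gcd(3615, 919) = 1.
1 divides -10, so solutions exist.
By Bézout, 3615*(-226) + 919*(889) = 1.
Scale by -10/1 = -10: (m₀, n₀) = (2260, -8890).
General solution: m = 2260 + 919t, n = -8890 - 3615t for integer t.
m ≥ 0: smallest is 2260 mod 919 = 422 (at t = -2), with n = -1660.

422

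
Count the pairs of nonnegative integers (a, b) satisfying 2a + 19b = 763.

20

gcd(19, 2) = 1  (19 = 9·2 + 1, 2 = 2·1).
Back-substituting, 2·(-9) + 19·(1) = 1.
Scale by 763: one solution is (-6867, 763). Reduce a mod 19: (11, 39).
General: a = 11 + 19t, b = 39 - 2t.
a ≥ 0 ⇒ t ≥ 0; b ≥ 0 ⇒ t ≤ 19. So t ∈ [0, 19]: 20 solutions.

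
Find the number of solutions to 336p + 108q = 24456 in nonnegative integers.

8

gcd(336, 108) = 12.
By Bézout, 336*(1) + 108*(-3) = 12.
One solution: (4, 214).
General: p = 4 + 9t, q = 214 - 28t.
p ≥ 0 ⇒ t ≥ 0; q ≥ 0 ⇒ t ≤ 7. So t ∈ [0, 7]: 8 solutions.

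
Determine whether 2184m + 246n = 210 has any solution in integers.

gcd(2184, 246):
  2184 = 8×246 + 216
  246 = 1×216 + 30
  216 = 7×30 + 6
  30 = 5×6
so gcd(2184, 246) = 6.
6 divides 210, so integer solutions exist.

yes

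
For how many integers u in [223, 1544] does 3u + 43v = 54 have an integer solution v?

31

gcd(43, 3) = 1.
By Bézout, 3*(-14) + 43*(1) = 1.
Particular solution: (18, 0).
General solution: u = 18 + 43t, v = 0 - 3t for integer t.
223 ≤ 18 + 43t ≤ 1544 gives t ∈ [5, 35], which is 31 values.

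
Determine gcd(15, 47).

1

gcd(47, 15):
  47 = 3×15 + 2
  15 = 7×2 + 1
  2 = 2×1
so gcd(47, 15) = 1.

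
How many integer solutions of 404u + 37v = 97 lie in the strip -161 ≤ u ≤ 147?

8

gcd(404, 37):
  404 = 10·37 + 34
  37 = 1·34 + 3
  34 = 11·3 + 1
  3 = 3·1
so gcd(404, 37) = 1.
Back-substitute for Bézout coefficients:
  1 = 34 - 11·3
  ... = 404·(12) + 37·(-131)
Scale by 97: particular solution (1164, -12707); reduce u mod 37: (17, -183).
General solution: u = 17 + 37t, v = -183 - 404t for integer t.
-161 ≤ 17 + 37t ≤ 147 gives t ∈ [-4, 3], which is 8 values.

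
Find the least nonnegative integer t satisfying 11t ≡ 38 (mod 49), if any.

gcd(49, 11):
  49 = 4*11 + 5
  11 = 2*5 + 1
  5 = 5*1
so gcd(49, 11) = 1.
1 divides 38, so solutions exist.
Back-substitute for Bézout coefficients:
  1 = 11 - 2*5
  ... = 11*(9) + 49*(-2)
So 11*(9) ≡ 1 (mod 49); multiply by 38: t ≡ 342 (mod 49).
Smallest nonnegative: t = 342 mod 49 = 48.

48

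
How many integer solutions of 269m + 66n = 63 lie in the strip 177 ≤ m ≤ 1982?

27

gcd(269, 66) = 1.
By Bézout, 269·(-13) + 66·(53) = 1.
Particular solution: (39, -158).
General solution: m = 39 + 66t, n = -158 - 269t for integer t.
177 ≤ 39 + 66t ≤ 1982 gives t ∈ [3, 29], which is 27 values.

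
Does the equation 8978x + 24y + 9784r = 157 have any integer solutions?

gcd(8978, 24) = 2  (8978 = 374*24 + 2, 24 = 12*2).
gcd(2, 9784) = 2.
2 does not divide 157 (remainder 1), so no integer solutions.

no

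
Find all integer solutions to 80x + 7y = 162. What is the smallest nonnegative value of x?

gcd(80, 7) = 1  (80 = 11·7 + 3, 7 = 2·3 + 1, 3 = 3·1).
1 divides 162, so solutions exist.
Back-substituting, 80·(-2) + 7·(23) = 1.
Scale by 162/1 = 162: (x₀, y₀) = (-324, 3726).
General solution: x = -324 + 7t, y = 3726 - 80t for integer t.
x ≥ 0: smallest is -324 mod 7 = 5 (at t = 47), with y = -34.

5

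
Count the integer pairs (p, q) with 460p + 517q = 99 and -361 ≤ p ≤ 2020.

gcd(517, 460) = 1  (517 = 1*460 + 57, 460 = 8*57 + 4, 57 = 14*4 + 1, 4 = 4*1).
Back-substituting, 460*(-127) + 517*(113) = 1.
Scale by 99: particular solution (-12573, 11187); reduce p mod 517: (352, -313).
General solution: p = 352 + 517t, q = -313 - 460t for integer t.
-361 ≤ 352 + 517t ≤ 2020 gives t ∈ [-1, 3], which is 5 values.

5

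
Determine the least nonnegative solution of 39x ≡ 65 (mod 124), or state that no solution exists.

gcd(124, 39) = 1.
1 divides 65, so solutions exist.
By Bézout, 39*(35) + 124*(-11) = 1.
So 39*(35) ≡ 1 (mod 124); multiply by 65: x ≡ 2275 (mod 124).
Smallest nonnegative: x = 2275 mod 124 = 43.

43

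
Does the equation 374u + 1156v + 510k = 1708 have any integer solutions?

no

gcd(1156, 374) = 34.
gcd(34, 510) = 34.
34 does not divide 1708 (remainder 8), so no integer solutions.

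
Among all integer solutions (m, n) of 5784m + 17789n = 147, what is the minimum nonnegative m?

gcd(17789, 5784):
  17789 = 3×5784 + 437
  5784 = 13×437 + 103
  437 = 4×103 + 25
  103 = 4×25 + 3
  25 = 8×3 + 1
  3 = 3×1
so gcd(17789, 5784) = 1.
1 divides 147, so solutions exist.
Back-substitute for Bézout coefficients:
  1 = 25 - 8×3
  ... = 5784×(-5699) + 17789×(1853)
Scale by 147/1 = 147: (m₀, n₀) = (-837753, 272391).
General solution: m = -837753 + 17789t, n = 272391 - 5784t for integer t.
m ≥ 0: smallest is -837753 mod 17789 = 16119 (at t = 48), with n = -5241.

16119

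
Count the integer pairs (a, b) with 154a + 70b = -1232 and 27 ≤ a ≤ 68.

gcd(154, 70) = 14  (154 = 2×70 + 14, 70 = 5×14).
Back-substituting, 154×(1) + 70×(-2) = 14.
Scale by -88: particular solution (-88, 176); reduce a mod 5: (2, -22).
General solution: a = 2 + 5t, b = -22 - 11t for integer t.
27 ≤ 2 + 5t ≤ 68 gives t ∈ [5, 13], which is 9 values.

9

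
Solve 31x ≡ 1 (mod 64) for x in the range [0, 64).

gcd(64, 31):
  64 = 2*31 + 2
  31 = 15*2 + 1
  2 = 2*1
so gcd(64, 31) = 1.
Back-substitute for Bézout coefficients:
  1 = 31 - 15*2
  ... = 31*(31) + 64*(-15)
So 31*31 ≡ 1 (mod 64), and 31 mod 64 = 31.

31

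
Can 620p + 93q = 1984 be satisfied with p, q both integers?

gcd(620, 93) = 31  (620 = 6·93 + 62, 93 = 1·62 + 31, 62 = 2·31).
31 divides 1984, so integer solutions exist.

yes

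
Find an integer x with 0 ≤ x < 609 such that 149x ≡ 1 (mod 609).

515

gcd(609, 149) = 1  (609 = 4*149 + 13, 149 = 11*13 + 6, 13 = 2*6 + 1, 6 = 6*1).
Back-substituting, 149*(-94) + 609*(23) = 1.
So 149*-94 ≡ 1 (mod 609), and -94 mod 609 = 515.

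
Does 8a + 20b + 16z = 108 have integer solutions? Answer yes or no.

gcd(20, 8) = 4.
gcd(4, 16) = 4.
4 divides 108, so integer solutions exist.

yes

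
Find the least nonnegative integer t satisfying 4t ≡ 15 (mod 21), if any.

9

gcd(21, 4) = 1.
1 divides 15, so solutions exist.
By Bézout, 4×(-5) + 21×(1) = 1.
So 4×(-5) ≡ 1 (mod 21); multiply by 15: t ≡ -75 (mod 21).
Smallest nonnegative: t = -75 mod 21 = 9.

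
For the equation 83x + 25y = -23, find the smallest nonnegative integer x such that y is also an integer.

gcd(83, 25) = 1  (83 = 3*25 + 8, 25 = 3*8 + 1, 8 = 8*1).
1 divides -23, so solutions exist.
Back-substituting, 83*(-3) + 25*(10) = 1.
Scale by -23/1 = -23: (x₀, y₀) = (69, -230).
General solution: x = 69 + 25t, y = -230 - 83t for integer t.
x ≥ 0: smallest is 69 mod 25 = 19 (at t = -2), with y = -64.

19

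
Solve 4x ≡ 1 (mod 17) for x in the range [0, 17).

13

gcd(17, 4):
  17 = 4*4 + 1
  4 = 4*1
so gcd(17, 4) = 1.
Back-substitute for Bézout coefficients:
  1 = 17 - 4*4
  ... = 4*(-4) + 17*(1)
So 4*-4 ≡ 1 (mod 17), and -4 mod 17 = 13.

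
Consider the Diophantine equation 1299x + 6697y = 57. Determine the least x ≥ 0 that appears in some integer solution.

4408

gcd(6697, 1299):
  6697 = 5*1299 + 202
  1299 = 6*202 + 87
  202 = 2*87 + 28
  87 = 3*28 + 3
  28 = 9*3 + 1
  3 = 3*1
so gcd(6697, 1299) = 1.
1 divides 57, so solutions exist.
Back-substitute for Bézout coefficients:
  1 = 28 - 9*3
  ... = 1299*(-2155) + 6697*(418)
Scale by 57/1 = 57: (x₀, y₀) = (-122835, 23826).
General solution: x = -122835 + 6697t, y = 23826 - 1299t for integer t.
x ≥ 0: smallest is -122835 mod 6697 = 4408 (at t = 19), with y = -855.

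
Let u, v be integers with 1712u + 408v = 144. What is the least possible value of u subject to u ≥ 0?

gcd(1712, 408) = 8  (1712 = 4×408 + 80, 408 = 5×80 + 8, 80 = 10×8).
8 divides 144, so solutions exist.
Back-substituting, 1712×(-5) + 408×(21) = 8.
Scale by 144/8 = 18: (u₀, v₀) = (-90, 378).
General solution: u = -90 + 51t, v = 378 - 214t for integer t.
u ≥ 0: smallest is -90 mod 51 = 12 (at t = 2), with v = -50.

12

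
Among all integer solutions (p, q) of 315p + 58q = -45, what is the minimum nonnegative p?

gcd(315, 58) = 1  (315 = 5*58 + 25, 58 = 2*25 + 8, 25 = 3*8 + 1, 8 = 8*1).
1 divides -45, so solutions exist.
Back-substituting, 315*(7) + 58*(-38) = 1.
Scale by -45/1 = -45: (p₀, q₀) = (-315, 1710).
General solution: p = -315 + 58t, q = 1710 - 315t for integer t.
p ≥ 0: smallest is -315 mod 58 = 33 (at t = 6), with q = -180.

33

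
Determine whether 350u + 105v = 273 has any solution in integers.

gcd(350, 105) = 35.
35 does not divide 273 (remainder 28), so no integer solutions.

no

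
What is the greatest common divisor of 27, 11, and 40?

1

gcd(27, 11) = 1.
gcd(1, 40) = 1.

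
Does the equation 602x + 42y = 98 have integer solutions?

gcd(602, 42) = 14.
14 divides 98, so integer solutions exist.

yes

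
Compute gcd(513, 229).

1

gcd(513, 229):
  513 = 2×229 + 55
  229 = 4×55 + 9
  55 = 6×9 + 1
  9 = 9×1
so gcd(513, 229) = 1.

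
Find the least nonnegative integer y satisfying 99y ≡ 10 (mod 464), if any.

gcd(464, 99):
  464 = 4*99 + 68
  99 = 1*68 + 31
  68 = 2*31 + 6
  31 = 5*6 + 1
  6 = 6*1
so gcd(464, 99) = 1.
1 divides 10, so solutions exist.
Back-substitute for Bézout coefficients:
  1 = 31 - 5*6
  ... = 99*(75) + 464*(-16)
So 99*(75) ≡ 1 (mod 464); multiply by 10: y ≡ 750 (mod 464).
Smallest nonnegative: y = 750 mod 464 = 286.

286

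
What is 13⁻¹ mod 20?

17

gcd(20, 13):
  20 = 1*13 + 7
  13 = 1*7 + 6
  7 = 1*6 + 1
  6 = 6*1
so gcd(20, 13) = 1.
Back-substitute for Bézout coefficients:
  1 = 7 - 1*6
  ... = 13*(-3) + 20*(2)
So 13*-3 ≡ 1 (mod 20), and -3 mod 20 = 17.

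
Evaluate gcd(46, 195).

gcd(195, 46):
  195 = 4·46 + 11
  46 = 4·11 + 2
  11 = 5·2 + 1
  2 = 2·1
so gcd(195, 46) = 1.

1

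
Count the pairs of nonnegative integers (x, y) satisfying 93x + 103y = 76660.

gcd(103, 93) = 1.
By Bézout, 93*(-31) + 103*(28) = 1.
One solution: (59, 691).
General: x = 59 + 103t, y = 691 - 93t.
x ≥ 0 ⇒ t ≥ 0; y ≥ 0 ⇒ t ≤ 7. So t ∈ [0, 7]: 8 solutions.

8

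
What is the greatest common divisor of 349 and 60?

gcd(349, 60) = 1  (349 = 5×60 + 49, 60 = 1×49 + 11, 49 = 4×11 + 5, 11 = 2×5 + 1, 5 = 5×1).

1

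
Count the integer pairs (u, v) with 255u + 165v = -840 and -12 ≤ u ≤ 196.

gcd(255, 165):
  255 = 1×165 + 90
  165 = 1×90 + 75
  90 = 1×75 + 15
  75 = 5×15
so gcd(255, 165) = 15.
Back-substitute for Bézout coefficients:
  15 = 90 - 1×75
  ... = 255×(2) + 165×(-3)
Scale by -56: particular solution (-112, 168); reduce u mod 11: (9, -19).
General solution: u = 9 + 11t, v = -19 - 17t for integer t.
-12 ≤ 9 + 11t ≤ 196 gives t ∈ [-1, 17], which is 19 values.

19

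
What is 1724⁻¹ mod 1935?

gcd(1935, 1724) = 1  (1935 = 1×1724 + 211, 1724 = 8×211 + 36, 211 = 5×36 + 31, 36 = 1×31 + 5, 31 = 6×5 + 1, 5 = 5×1).
Back-substituting, 1724×(-376) + 1935×(335) = 1.
So 1724×-376 ≡ 1 (mod 1935), and -376 mod 1935 = 1559.

1559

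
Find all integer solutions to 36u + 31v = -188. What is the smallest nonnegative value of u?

12

gcd(36, 31):
  36 = 1*31 + 5
  31 = 6*5 + 1
  5 = 5*1
so gcd(36, 31) = 1.
1 divides -188, so solutions exist.
Back-substitute for Bézout coefficients:
  1 = 31 - 6*5
  ... = 36*(-6) + 31*(7)
Scale by -188/1 = -188: (u₀, v₀) = (1128, -1316).
General solution: u = 1128 + 31t, v = -1316 - 36t for integer t.
u ≥ 0: smallest is 1128 mod 31 = 12 (at t = -36), with v = -20.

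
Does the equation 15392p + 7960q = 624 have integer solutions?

gcd(15392, 7960) = 8  (15392 = 1×7960 + 7432, 7960 = 1×7432 + 528, 7432 = 14×528 + 40, 528 = 13×40 + 8, 40 = 5×8).
8 divides 624, so integer solutions exist.

yes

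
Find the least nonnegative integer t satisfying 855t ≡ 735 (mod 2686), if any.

2357

gcd(2686, 855) = 1  (2686 = 3·855 + 121, 855 = 7·121 + 8, 121 = 15·8 + 1, 8 = 8·1).
1 divides 735, so solutions exist.
Back-substituting, 855·(-333) + 2686·(106) = 1.
So 855·(-333) ≡ 1 (mod 2686); multiply by 735: t ≡ -244755 (mod 2686).
Smallest nonnegative: t = -244755 mod 2686 = 2357.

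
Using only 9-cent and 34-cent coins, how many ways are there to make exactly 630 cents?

3

Need nonnegative integers with 9j + 34k = 630.
gcd(9, 34) = 1, and 9·(-15) + 34·(4) = 1.
So (j₀, k₀) = (-9450, 2520); general j = -9450 + 34t, k = 2520 - 9t.
j ≥ 0 ⇒ t ≥ 278; k ≥ 0 ⇒ t ≤ 280. That's 3 values of t.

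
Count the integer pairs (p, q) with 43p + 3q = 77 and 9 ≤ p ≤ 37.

9

gcd(43, 3) = 1.
By Bézout, 43*(1) + 3*(-14) = 1.
Particular solution: (2, -3).
General solution: p = 2 + 3t, q = -3 - 43t for integer t.
9 ≤ 2 + 3t ≤ 37 gives t ∈ [3, 11], which is 9 values.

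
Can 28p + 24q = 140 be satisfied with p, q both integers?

gcd(28, 24) = 4.
4 divides 140, so integer solutions exist.

yes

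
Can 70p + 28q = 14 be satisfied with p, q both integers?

yes

gcd(70, 28):
  70 = 2*28 + 14
  28 = 2*14
so gcd(70, 28) = 14.
14 divides 14, so integer solutions exist.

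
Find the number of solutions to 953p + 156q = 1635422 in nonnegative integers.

gcd(953, 156) = 1.
By Bézout, 953*(-55) + 156*(336) = 1.
One solution: (142, 9616).
General: p = 142 + 156t, q = 9616 - 953t.
p ≥ 0 ⇒ t ≥ 0; q ≥ 0 ⇒ t ≤ 10. So t ∈ [0, 10]: 11 solutions.

11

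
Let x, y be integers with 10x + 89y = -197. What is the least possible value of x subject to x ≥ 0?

7

gcd(89, 10) = 1  (89 = 8×10 + 9, 10 = 1×9 + 1, 9 = 9×1).
1 divides -197, so solutions exist.
Back-substituting, 10×(9) + 89×(-1) = 1.
Scale by -197/1 = -197: (x₀, y₀) = (-1773, 197).
General solution: x = -1773 + 89t, y = 197 - 10t for integer t.
x ≥ 0: smallest is -1773 mod 89 = 7 (at t = 20), with y = -3.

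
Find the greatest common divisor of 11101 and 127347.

17

gcd(127347, 11101):
  127347 = 11*11101 + 5236
  11101 = 2*5236 + 629
  5236 = 8*629 + 204
  629 = 3*204 + 17
  204 = 12*17
so gcd(127347, 11101) = 17.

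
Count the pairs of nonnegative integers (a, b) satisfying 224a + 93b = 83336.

4

gcd(224, 93) = 1.
By Bézout, 224*(-22) + 93*(53) = 1.
One solution: (10, 872).
General: a = 10 + 93t, b = 872 - 224t.
a ≥ 0 ⇒ t ≥ 0; b ≥ 0 ⇒ t ≤ 3. So t ∈ [0, 3]: 4 solutions.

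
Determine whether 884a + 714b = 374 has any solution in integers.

gcd(884, 714) = 34  (884 = 1×714 + 170, 714 = 4×170 + 34, 170 = 5×34).
34 divides 374, so integer solutions exist.

yes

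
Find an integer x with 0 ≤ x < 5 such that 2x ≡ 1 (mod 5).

gcd(5, 2) = 1.
By Bézout, 2·(-2) + 5·(1) = 1.
So 2·-2 ≡ 1 (mod 5), and -2 mod 5 = 3.

3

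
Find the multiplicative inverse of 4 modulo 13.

gcd(13, 4) = 1.
By Bézout, 4·(-3) + 13·(1) = 1.
So 4·-3 ≡ 1 (mod 13), and -3 mod 13 = 10.

10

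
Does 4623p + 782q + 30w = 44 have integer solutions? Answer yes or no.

gcd(4623, 782) = 23  (4623 = 5·782 + 713, 782 = 1·713 + 69, 713 = 10·69 + 23, 69 = 3·23).
gcd(23, 30) = 1.
1 divides 44, so integer solutions exist.

yes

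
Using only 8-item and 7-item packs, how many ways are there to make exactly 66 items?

Need nonnegative integers with 8j + 7k = 66.
gcd(8, 7) = 1, and 8·(1) + 7·(-1) = 1.
So (j₀, k₀) = (66, -66); general j = 66 + 7t, k = -66 - 8t.
j ≥ 0 ⇒ t ≥ -9; k ≥ 0 ⇒ t ≤ -9. That's 1 value of t.

1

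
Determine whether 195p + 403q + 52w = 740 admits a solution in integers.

gcd(403, 195) = 13  (403 = 2×195 + 13, 195 = 15×13).
gcd(13, 52) = 13.
13 does not divide 740 (remainder 12), so no integer solutions.

no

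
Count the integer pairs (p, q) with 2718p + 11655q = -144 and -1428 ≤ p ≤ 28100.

gcd(11655, 2718) = 9  (11655 = 4×2718 + 783, 2718 = 3×783 + 369, 783 = 2×369 + 45, 369 = 8×45 + 9, 45 = 5×9).
Back-substituting, 2718×(253) + 11655×(-59) = 9.
Scale by -16: particular solution (-4048, 944); reduce p mod 1295: (1132, -264).
General solution: p = 1132 + 1295t, q = -264 - 302t for integer t.
-1428 ≤ 1132 + 1295t ≤ 28100 gives t ∈ [-1, 20], which is 22 values.

22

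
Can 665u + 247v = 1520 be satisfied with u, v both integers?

gcd(665, 247) = 19  (665 = 2×247 + 171, 247 = 1×171 + 76, 171 = 2×76 + 19, 76 = 4×19).
19 divides 1520, so integer solutions exist.

yes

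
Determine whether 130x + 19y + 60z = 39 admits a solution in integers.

gcd(130, 19):
  130 = 6×19 + 16
  19 = 1×16 + 3
  16 = 5×3 + 1
  3 = 3×1
so gcd(130, 19) = 1.
gcd(1, 60) = 1.
1 divides 39, so integer solutions exist.

yes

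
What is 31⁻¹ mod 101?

gcd(101, 31):
  101 = 3·31 + 8
  31 = 3·8 + 7
  8 = 1·7 + 1
  7 = 7·1
so gcd(101, 31) = 1.
Back-substitute for Bézout coefficients:
  1 = 8 - 1·7
  ... = 31·(-13) + 101·(4)
So 31·-13 ≡ 1 (mod 101), and -13 mod 101 = 88.

88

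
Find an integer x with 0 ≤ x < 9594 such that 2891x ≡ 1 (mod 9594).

6521

gcd(9594, 2891) = 1  (9594 = 3·2891 + 921, 2891 = 3·921 + 128, 921 = 7·128 + 25, 128 = 5·25 + 3, 25 = 8·3 + 1, 3 = 3·1).
Back-substituting, 2891·(-3073) + 9594·(926) = 1.
So 2891·-3073 ≡ 1 (mod 9594), and -3073 mod 9594 = 6521.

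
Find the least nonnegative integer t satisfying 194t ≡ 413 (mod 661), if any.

319

gcd(661, 194):
  661 = 3·194 + 79
  194 = 2·79 + 36
  79 = 2·36 + 7
  36 = 5·7 + 1
  7 = 7·1
so gcd(661, 194) = 1.
1 divides 413, so solutions exist.
Back-substitute for Bézout coefficients:
  1 = 36 - 5·7
  ... = 194·(92) + 661·(-27)
So 194·(92) ≡ 1 (mod 661); multiply by 413: t ≡ 37996 (mod 661).
Smallest nonnegative: t = 37996 mod 661 = 319.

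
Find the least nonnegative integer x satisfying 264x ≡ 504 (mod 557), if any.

gcd(557, 264) = 1  (557 = 2*264 + 29, 264 = 9*29 + 3, 29 = 9*3 + 2, 3 = 1*2 + 1, 2 = 2*1).
1 divides 504, so solutions exist.
Back-substituting, 264*(192) + 557*(-91) = 1.
So 264*(192) ≡ 1 (mod 557); multiply by 504: x ≡ 96768 (mod 557).
Smallest nonnegative: x = 96768 mod 557 = 407.

407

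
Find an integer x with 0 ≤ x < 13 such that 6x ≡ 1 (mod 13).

11

gcd(13, 6):
  13 = 2*6 + 1
  6 = 6*1
so gcd(13, 6) = 1.
Back-substitute for Bézout coefficients:
  1 = 13 - 2*6
  ... = 6*(-2) + 13*(1)
So 6*-2 ≡ 1 (mod 13), and -2 mod 13 = 11.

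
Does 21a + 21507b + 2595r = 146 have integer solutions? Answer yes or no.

no

gcd(21507, 21) = 3  (21507 = 1024×21 + 3, 21 = 7×3).
gcd(3, 2595) = 3.
3 does not divide 146 (remainder 2), so no integer solutions.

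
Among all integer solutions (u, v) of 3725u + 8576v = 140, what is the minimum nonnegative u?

1980

gcd(8576, 3725):
  8576 = 2*3725 + 1126
  3725 = 3*1126 + 347
  1126 = 3*347 + 85
  347 = 4*85 + 7
  85 = 12*7 + 1
  7 = 7*1
so gcd(8576, 3725) = 1.
1 divides 140, so solutions exist.
Back-substitute for Bézout coefficients:
  1 = 85 - 12*7
  ... = 3725*(-1211) + 8576*(526)
Scale by 140/1 = 140: (u₀, v₀) = (-169540, 73640).
General solution: u = -169540 + 8576t, v = 73640 - 3725t for integer t.
u ≥ 0: smallest is -169540 mod 8576 = 1980 (at t = 20), with v = -860.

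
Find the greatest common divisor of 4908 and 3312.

gcd(4908, 3312) = 12  (4908 = 1·3312 + 1596, 3312 = 2·1596 + 120, 1596 = 13·120 + 36, 120 = 3·36 + 12, 36 = 3·12).

12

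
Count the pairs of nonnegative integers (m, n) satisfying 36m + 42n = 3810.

gcd(42, 36):
  42 = 1·36 + 6
  36 = 6·6
so gcd(42, 36) = 6.
Back-substitute for Bézout coefficients:
  6 = 42 - 1·36
  ... = 36·(-1) + 42·(1)
Scale by 635: one solution is (-635, 635). Reduce m mod 7: (2, 89).
General: m = 2 + 7t, n = 89 - 6t.
m ≥ 0 ⇒ t ≥ 0; n ≥ 0 ⇒ t ≤ 14. So t ∈ [0, 14]: 15 solutions.

15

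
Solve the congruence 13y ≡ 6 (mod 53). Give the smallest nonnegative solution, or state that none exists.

29

gcd(53, 13) = 1  (53 = 4×13 + 1, 13 = 13×1).
1 divides 6, so solutions exist.
Back-substituting, 13×(-4) + 53×(1) = 1.
So 13×(-4) ≡ 1 (mod 53); multiply by 6: y ≡ -24 (mod 53).
Smallest nonnegative: y = -24 mod 53 = 29.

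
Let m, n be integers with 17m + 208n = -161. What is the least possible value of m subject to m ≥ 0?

gcd(208, 17) = 1  (208 = 12*17 + 4, 17 = 4*4 + 1, 4 = 4*1).
1 divides -161, so solutions exist.
Back-substituting, 17*(49) + 208*(-4) = 1.
Scale by -161/1 = -161: (m₀, n₀) = (-7889, 644).
General solution: m = -7889 + 208t, n = 644 - 17t for integer t.
m ≥ 0: smallest is -7889 mod 208 = 15 (at t = 38), with n = -2.

15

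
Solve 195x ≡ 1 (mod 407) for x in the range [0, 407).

359

gcd(407, 195) = 1  (407 = 2·195 + 17, 195 = 11·17 + 8, 17 = 2·8 + 1, 8 = 8·1).
Back-substituting, 195·(-48) + 407·(23) = 1.
So 195·-48 ≡ 1 (mod 407), and -48 mod 407 = 359.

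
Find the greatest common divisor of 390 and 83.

1

gcd(390, 83) = 1  (390 = 4×83 + 58, 83 = 1×58 + 25, 58 = 2×25 + 8, 25 = 3×8 + 1, 8 = 8×1).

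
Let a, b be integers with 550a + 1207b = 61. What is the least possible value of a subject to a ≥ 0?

608

gcd(1207, 550):
  1207 = 2×550 + 107
  550 = 5×107 + 15
  107 = 7×15 + 2
  15 = 7×2 + 1
  2 = 2×1
so gcd(1207, 550) = 1.
1 divides 61, so solutions exist.
Back-substitute for Bézout coefficients:
  1 = 15 - 7×2
  ... = 550×(564) + 1207×(-257)
Scale by 61/1 = 61: (a₀, b₀) = (34404, -15677).
General solution: a = 34404 + 1207t, b = -15677 - 550t for integer t.
a ≥ 0: smallest is 34404 mod 1207 = 608 (at t = -28), with b = -277.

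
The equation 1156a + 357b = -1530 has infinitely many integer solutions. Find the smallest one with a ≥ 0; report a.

3

gcd(1156, 357):
  1156 = 3·357 + 85
  357 = 4·85 + 17
  85 = 5·17
so gcd(1156, 357) = 17.
17 divides -1530, so solutions exist.
Back-substitute for Bézout coefficients:
  17 = 357 - 4·85
  ... = 1156·(-4) + 357·(13)
Scale by -1530/17 = -90: (a₀, b₀) = (360, -1170).
General solution: a = 360 + 21t, b = -1170 - 68t for integer t.
a ≥ 0: smallest is 360 mod 21 = 3 (at t = -17), with b = -14.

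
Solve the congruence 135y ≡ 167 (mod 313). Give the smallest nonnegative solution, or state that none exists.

247

gcd(313, 135) = 1.
1 divides 167, so solutions exist.
By Bézout, 135×(-51) + 313×(22) = 1.
So 135×(-51) ≡ 1 (mod 313); multiply by 167: y ≡ -8517 (mod 313).
Smallest nonnegative: y = -8517 mod 313 = 247.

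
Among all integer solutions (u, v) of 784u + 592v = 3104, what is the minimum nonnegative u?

gcd(784, 592):
  784 = 1*592 + 192
  592 = 3*192 + 16
  192 = 12*16
so gcd(784, 592) = 16.
16 divides 3104, so solutions exist.
Back-substitute for Bézout coefficients:
  16 = 592 - 3*192
  ... = 784*(-3) + 592*(4)
Scale by 3104/16 = 194: (u₀, v₀) = (-582, 776).
General solution: u = -582 + 37t, v = 776 - 49t for integer t.
u ≥ 0: smallest is -582 mod 37 = 10 (at t = 16), with v = -8.

10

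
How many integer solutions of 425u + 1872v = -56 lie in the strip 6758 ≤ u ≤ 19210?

gcd(1872, 425) = 1  (1872 = 4*425 + 172, 425 = 2*172 + 81, 172 = 2*81 + 10, 81 = 8*10 + 1, 10 = 10*1).
Back-substituting, 425*(185) + 1872*(-42) = 1.
Scale by -56: particular solution (-10360, 2352); reduce u mod 1872: (872, -198).
General solution: u = 872 + 1872t, v = -198 - 425t for integer t.
6758 ≤ 872 + 1872t ≤ 19210 gives t ∈ [4, 9], which is 6 values.

6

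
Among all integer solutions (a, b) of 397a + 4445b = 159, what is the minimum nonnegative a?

gcd(4445, 397) = 1  (4445 = 11·397 + 78, 397 = 5·78 + 7, 78 = 11·7 + 1, 7 = 7·1).
1 divides 159, so solutions exist.
Back-substituting, 397·(-627) + 4445·(56) = 1.
Scale by 159/1 = 159: (a₀, b₀) = (-99693, 8904).
General solution: a = -99693 + 4445t, b = 8904 - 397t for integer t.
a ≥ 0: smallest is -99693 mod 4445 = 2542 (at t = 23), with b = -227.

2542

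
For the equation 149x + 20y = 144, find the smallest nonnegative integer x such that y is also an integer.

gcd(149, 20) = 1.
1 divides 144, so solutions exist.
By Bézout, 149*(9) + 20*(-67) = 1.
Scale by 144/1 = 144: (x₀, y₀) = (1296, -9648).
General solution: x = 1296 + 20t, y = -9648 - 149t for integer t.
x ≥ 0: smallest is 1296 mod 20 = 16 (at t = -64), with y = -112.

16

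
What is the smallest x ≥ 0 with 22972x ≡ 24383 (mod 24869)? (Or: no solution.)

gcd(24869, 22972) = 1  (24869 = 1*22972 + 1897, 22972 = 12*1897 + 208, 1897 = 9*208 + 25, 208 = 8*25 + 8, 25 = 3*8 + 1, 8 = 8*1).
1 divides 24383, so solutions exist.
Back-substituting, 22972*(-2989) + 24869*(2761) = 1.
So 22972*(-2989) ≡ 1 (mod 24869); multiply by 24383: x ≡ -72880787 (mod 24869).
Smallest nonnegative: x = -72880787 mod 24869 = 10252.

10252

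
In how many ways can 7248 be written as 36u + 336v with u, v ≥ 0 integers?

gcd(336, 36) = 12.
By Bézout, 36×(-9) + 336×(1) = 12.
One solution: (24, 19).
General: u = 24 + 28t, v = 19 - 3t.
u ≥ 0 ⇒ t ≥ 0; v ≥ 0 ⇒ t ≤ 6. So t ∈ [0, 6]: 7 solutions.

7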